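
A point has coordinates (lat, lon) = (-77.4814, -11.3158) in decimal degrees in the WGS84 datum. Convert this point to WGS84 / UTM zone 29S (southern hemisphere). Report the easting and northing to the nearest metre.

E 443979 m, N 1398400 m

Zone 29 central meridian λ₀ = 6×29 − 183 = -9°; Δλ = -2.3158°.
Transverse Mercator on WGS84 with k₀ = 0.9996 gives E = 443978.675 m, N = 1398399.965 m.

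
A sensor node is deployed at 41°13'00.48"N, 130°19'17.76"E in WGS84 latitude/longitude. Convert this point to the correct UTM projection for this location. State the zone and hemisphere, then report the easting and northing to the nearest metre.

Zone 52N: E 610785 m, N 4563666 m

Longitude 130.3216° lies in the 6° band [126°, 132°), giving zone 52; latitude is north of the equator, so 52N.
Zone 52 central meridian λ₀ = 6×52 − 183 = 129°; Δλ = +1.3216°.
Transverse Mercator on WGS84 with k₀ = 0.9996 gives E = 610784.899 m, N = 4563666.341 m.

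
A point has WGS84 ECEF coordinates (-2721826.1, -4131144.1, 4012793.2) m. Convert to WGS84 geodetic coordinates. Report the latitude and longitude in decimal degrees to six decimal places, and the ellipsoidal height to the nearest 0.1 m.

lat 39.234800°, lon -123.379101°, h 398.4 m

λ = atan2(Y, X) = -123.37910055°; p = √(X²+Y²) = 4947190.0 m.
Bowring's method on WGS84 (a = 6378137 m, b = 6356752.314 m) gives φ = 39.23480012°, h = 398.423 m.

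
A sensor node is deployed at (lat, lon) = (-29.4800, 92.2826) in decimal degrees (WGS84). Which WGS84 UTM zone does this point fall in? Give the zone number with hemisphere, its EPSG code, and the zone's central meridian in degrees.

UTM zone = ⌊(λ + 180)/6⌋ + 1; 92.2826° ∈ [90°, 96°) → zone 46.
Hemisphere: S (φ < 0).
Central meridian λ₀ = 6×46 − 183 = 93°.
EPSG code: 32746.

Zone 46S (EPSG:32746), central meridian 93°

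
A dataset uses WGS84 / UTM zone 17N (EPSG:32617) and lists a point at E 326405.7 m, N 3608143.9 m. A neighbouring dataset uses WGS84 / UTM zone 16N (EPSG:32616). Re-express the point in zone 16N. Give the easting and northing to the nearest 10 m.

UTM 17N → geographic: φ = 32.59719986°, λ = -82.84980031°.
UTM 16N (λ₀ = -87°) forward: E = 889590.340 m, N = 3614243.484 m.

E 889590 m, N 3614240 m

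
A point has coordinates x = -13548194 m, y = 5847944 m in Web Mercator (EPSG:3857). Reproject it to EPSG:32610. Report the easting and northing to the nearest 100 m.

E 599500 m, N 5141600 m

Web Mercator inverse (R = 6378137 m) → φ = 46.42019894°, λ = -121.70549742°.
UTM 10N forward: E = 599474.444 m, N = 5141550.314 m.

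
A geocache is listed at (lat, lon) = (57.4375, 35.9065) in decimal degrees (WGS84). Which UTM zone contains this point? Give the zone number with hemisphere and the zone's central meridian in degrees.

UTM zone = ⌊(λ + 180)/6⌋ + 1; 35.9065° ∈ [30°, 36°) → zone 36.
Hemisphere: N (φ ≥ 0).
Central meridian λ₀ = 6×36 − 183 = 33°.

Zone 36N, central meridian 33°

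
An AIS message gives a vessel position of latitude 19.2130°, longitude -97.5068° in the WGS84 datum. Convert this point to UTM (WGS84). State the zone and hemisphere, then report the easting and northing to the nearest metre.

Longitude -97.5068° lies in the 6° band [-102°, -96°), giving zone 14; latitude is north of the equator, so 14N.
Zone 14 central meridian λ₀ = 6×14 − 183 = -99°; Δλ = +1.4932°.
Transverse Mercator on WGS84 with k₀ = 0.9996 gives E = 656972.106 m, N = 2125068.928 m.

Zone 14N: E 656972 m, N 2125069 m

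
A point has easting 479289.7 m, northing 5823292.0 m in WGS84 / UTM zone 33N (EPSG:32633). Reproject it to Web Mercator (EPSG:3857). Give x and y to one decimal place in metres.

Unproject from UTM 33N (λ₀ = 15°) → φ = 52.55930040°, λ = 14.69450057°.
Web Mercator (R = 6378137 m): x = 1635784.321 m, y = 6901892.852 m.

x 1635784.3 m, y 6901892.9 m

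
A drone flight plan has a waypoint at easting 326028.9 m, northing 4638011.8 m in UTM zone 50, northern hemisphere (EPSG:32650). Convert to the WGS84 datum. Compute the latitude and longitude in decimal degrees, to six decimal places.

lat 41.874900°, lon 114.903500°

Zone 50N: λ₀ = 117°, k₀ = 0.9996, false easting 500000 m.
Meridian distance M = (N − FN)/k₀ = 4639867.7 m.
Inverse transverse Mercator on WGS84 gives φ = 41.87490037°, λ = 114.90350002°.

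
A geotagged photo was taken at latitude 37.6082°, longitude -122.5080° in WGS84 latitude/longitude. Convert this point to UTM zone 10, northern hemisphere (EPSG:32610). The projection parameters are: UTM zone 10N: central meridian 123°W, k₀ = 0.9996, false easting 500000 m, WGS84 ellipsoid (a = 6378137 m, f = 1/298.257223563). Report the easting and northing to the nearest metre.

Zone 10 central meridian λ₀ = 6×10 − 183 = -123°; Δλ = +0.4920°.
Transverse Mercator on WGS84 with k₀ = 0.9996 gives E = 543425.226 m, N = 4162459.228 m.

E 543425 m, N 4162459 m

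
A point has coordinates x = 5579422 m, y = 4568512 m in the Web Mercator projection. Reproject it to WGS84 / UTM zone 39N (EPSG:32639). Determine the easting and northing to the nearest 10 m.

E 422730 m, N 4197600 m

Web Mercator inverse (R = 6378137 m) → φ = 37.92270239°, λ = 50.12080059°.
UTM 39N forward: E = 422726.939 m, N = 4197603.141 m.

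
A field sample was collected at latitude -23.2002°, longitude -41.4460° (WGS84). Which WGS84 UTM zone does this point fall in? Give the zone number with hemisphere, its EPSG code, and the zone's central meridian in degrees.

UTM zone = ⌊(λ + 180)/6⌋ + 1; -41.4460° ∈ [-42°, -36°) → zone 24.
Hemisphere: S (φ < 0).
Central meridian λ₀ = 6×24 − 183 = -39°.
EPSG code: 32724.

Zone 24S (EPSG:32724), central meridian -39°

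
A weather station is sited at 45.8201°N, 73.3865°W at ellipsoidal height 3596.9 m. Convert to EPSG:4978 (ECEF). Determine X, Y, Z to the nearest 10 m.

WGS84: a = 6378137 m, e² = 0.006694380; N(φ) = a/√(1−e²sin²φ) = 6389145.386 m.
X = (N+h)·cosφ·cosλ = 1273801.554 m; Y = (N+h)·cosφ·sinλ = -4269207.970 m; Z = (N(1−e²)+h)·sinφ = 4553914.264 m.

X 1273800 m, Y -4269210 m, Z 4553910 m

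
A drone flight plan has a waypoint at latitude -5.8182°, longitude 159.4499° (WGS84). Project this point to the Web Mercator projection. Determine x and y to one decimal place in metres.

Web Mercator is spherical with R = a = 6378137 m.
x = R·λ = 6378137 × 2.782925747 = 17749881.675 m.
y = R·ln tan(π/4 + φ/2) = 6378137 × -0.101721718 = -648795.056 m.

x 17749881.7 m, y -648795.1 m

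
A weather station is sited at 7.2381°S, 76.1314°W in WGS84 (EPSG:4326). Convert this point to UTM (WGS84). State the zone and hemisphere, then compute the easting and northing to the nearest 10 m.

Zone 18S: E 375090 m, N 9199770 m

Longitude -76.1314° lies in the 6° band [-78°, -72°), giving zone 18; latitude is south of the equator, so 18S.
Zone 18 central meridian λ₀ = 6×18 − 183 = -75°; Δλ = -1.1314°.
Transverse Mercator on WGS84 with k₀ = 0.9996 gives E = 375092.209 m, N = 9199774.474 m.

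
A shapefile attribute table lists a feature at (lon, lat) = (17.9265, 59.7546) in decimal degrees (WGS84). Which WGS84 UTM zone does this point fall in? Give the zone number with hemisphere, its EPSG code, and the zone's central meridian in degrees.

Zone 33N (EPSG:32633), central meridian 15°

UTM zone = ⌊(λ + 180)/6⌋ + 1; 17.9265° ∈ [12°, 18°) → zone 33.
Hemisphere: N (φ ≥ 0).
Central meridian λ₀ = 6×33 − 183 = 15°.
EPSG code: 32633.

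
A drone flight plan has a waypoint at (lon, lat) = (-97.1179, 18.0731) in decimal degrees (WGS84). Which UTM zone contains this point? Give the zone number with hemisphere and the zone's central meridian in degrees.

UTM zone = ⌊(λ + 180)/6⌋ + 1; -97.1179° ∈ [-102°, -96°) → zone 14.
Hemisphere: N (φ ≥ 0).
Central meridian λ₀ = 6×14 − 183 = -99°.

Zone 14N, central meridian -99°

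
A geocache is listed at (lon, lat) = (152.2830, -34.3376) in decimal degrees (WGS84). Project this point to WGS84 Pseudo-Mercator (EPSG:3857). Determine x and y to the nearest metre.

Web Mercator is spherical with R = a = 6378137 m.
x = R·λ = 6378137 × 2.657839745 = 16952066.016 m.
y = R·ln tan(π/4 + φ/2) = 6378137 × -0.638779638 = -4074224.043 m.

x 16952066 m, y -4074224 m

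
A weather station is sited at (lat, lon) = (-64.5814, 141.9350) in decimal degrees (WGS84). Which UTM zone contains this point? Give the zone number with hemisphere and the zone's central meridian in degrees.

UTM zone = ⌊(λ + 180)/6⌋ + 1; 141.9350° ∈ [138°, 144°) → zone 54.
Hemisphere: S (φ < 0).
Central meridian λ₀ = 6×54 − 183 = 141°.

Zone 54S, central meridian 141°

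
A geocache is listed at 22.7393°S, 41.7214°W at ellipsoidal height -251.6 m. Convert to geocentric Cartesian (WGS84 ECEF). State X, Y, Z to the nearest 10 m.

WGS84: a = 6378137 m, e² = 0.006694380; N(φ) = a/√(1−e²sin²φ) = 6381329.171 m.
X = (N+h)·cosφ·cosλ = 4392575.336 m; Y = (N+h)·cosφ·sinλ = -3916585.844 m; Z = (N(1−e²)+h)·sinφ = -2450021.079 m.

X 4392580 m, Y -3916590 m, Z -2450020 m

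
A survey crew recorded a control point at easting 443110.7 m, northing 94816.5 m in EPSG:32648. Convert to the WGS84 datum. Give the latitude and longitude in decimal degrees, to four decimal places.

Zone 48N: λ₀ = 105°, k₀ = 0.9996, false easting 500000 m.
Meridian distance M = (N − FN)/k₀ = 94854.4 m.
Inverse transverse Mercator on WGS84 gives φ = 0.85779959°, λ = 104.48870013°.

lat 0.8578°, lon 104.4887°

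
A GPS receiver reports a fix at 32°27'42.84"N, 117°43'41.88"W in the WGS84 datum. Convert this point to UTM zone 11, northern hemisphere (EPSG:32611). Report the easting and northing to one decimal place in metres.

Zone 11 central meridian λ₀ = 6×11 − 183 = -117°; Δλ = -0.7283°.
Transverse Mercator on WGS84 with k₀ = 0.9996 gives E = 431554.486 m, N = 3591869.190 m.

E 431554.5 m, N 3591869.2 m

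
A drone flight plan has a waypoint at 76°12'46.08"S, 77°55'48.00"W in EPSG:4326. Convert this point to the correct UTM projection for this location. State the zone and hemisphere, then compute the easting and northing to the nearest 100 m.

Zone 18S: E 422100 m, N 1539100 m

Longitude -77.9300° lies in the 6° band [-78°, -72°), giving zone 18; latitude is south of the equator, so 18S.
Zone 18 central meridian λ₀ = 6×18 − 183 = -75°; Δλ = -2.9300°.
Transverse Mercator on WGS84 with k₀ = 0.9996 gives E = 422083.969 m, N = 1539134.193 m.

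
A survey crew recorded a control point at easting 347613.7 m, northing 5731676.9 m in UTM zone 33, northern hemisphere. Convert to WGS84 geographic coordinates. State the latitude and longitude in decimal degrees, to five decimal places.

lat 51.71530°, lon 12.79410°

Zone 33N: λ₀ = 15°, k₀ = 0.9996, false easting 500000 m.
Meridian distance M = (N − FN)/k₀ = 5733970.5 m.
Inverse transverse Mercator on WGS84 gives φ = 51.71529970°, λ = 12.79410008°.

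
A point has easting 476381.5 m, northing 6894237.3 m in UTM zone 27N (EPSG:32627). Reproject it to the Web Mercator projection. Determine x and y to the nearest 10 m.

Unproject from UTM 27N (λ₀ = -21°) → φ = 62.17930006°, λ = -21.45360081°.
Web Mercator (R = 6378137 m): x = -2388203.918 m, y = 8901783.491 m.

x -2388200 m, y 8901780 m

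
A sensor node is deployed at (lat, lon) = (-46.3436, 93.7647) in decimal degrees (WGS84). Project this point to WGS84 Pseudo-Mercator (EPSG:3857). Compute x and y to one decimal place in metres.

x 10437838.7 m, y -5835583.4 m

Web Mercator is spherical with R = a = 6378137 m.
x = R·λ = 6378137 × 1.636502737 = 10437838.658 m.
y = R·ln tan(π/4 + φ/2) = 6378137 × -0.914935407 = -5835583.373 m.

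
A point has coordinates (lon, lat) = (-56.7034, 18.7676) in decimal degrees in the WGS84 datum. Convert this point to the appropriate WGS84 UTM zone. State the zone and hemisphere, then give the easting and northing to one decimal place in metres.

Zone 21N: E 531260.3 m, N 2075139.3 m

Longitude -56.7034° lies in the 6° band [-60°, -54°), giving zone 21; latitude is north of the equator, so 21N.
Zone 21 central meridian λ₀ = 6×21 − 183 = -57°; Δλ = +0.2966°.
Transverse Mercator on WGS84 with k₀ = 0.9996 gives E = 531260.312 m, N = 2075139.258 m.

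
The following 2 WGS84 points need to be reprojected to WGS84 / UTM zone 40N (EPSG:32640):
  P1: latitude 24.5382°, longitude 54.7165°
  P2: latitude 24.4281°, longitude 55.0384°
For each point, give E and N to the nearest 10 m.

UTM zone 40N: λ₀ = 57°, k₀ = 0.9996.
P1 (24.5382°, 54.7165°) → (268678.490, 2715729.923) m.
P2 (24.4281°, 55.0384°) → (301123.373, 2703032.761) m.

P1: E 268680 m, N 2715730 m; P2: E 301120 m, N 2703030 m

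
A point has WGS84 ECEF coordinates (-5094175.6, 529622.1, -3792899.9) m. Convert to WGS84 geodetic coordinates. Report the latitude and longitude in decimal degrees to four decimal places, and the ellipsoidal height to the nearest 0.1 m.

lat -36.7065°, lon 174.0645°, h 2625.4 m

λ = atan2(Y, X) = 174.06449955°; p = √(X²+Y²) = 5121633.0 m.
Bowring's method on WGS84 (a = 6378137 m, b = 6356752.314 m) gives φ = -36.70650038°, h = 2625.425 m.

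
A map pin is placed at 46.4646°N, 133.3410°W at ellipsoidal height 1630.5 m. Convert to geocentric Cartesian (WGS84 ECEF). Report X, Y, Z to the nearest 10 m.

WGS84: a = 6378137 m, e² = 0.006694380; N(φ) = a/√(1−e²sin²φ) = 6389386.594 m.
X = (N+h)·cosφ·cosλ = -3021366.563 m; Y = (N+h)·cosφ·sinλ = -3201603.098 m; Z = (N(1−e²)+h)·sinφ = 4602152.809 m.

X -3021370 m, Y -3201600 m, Z 4602150 m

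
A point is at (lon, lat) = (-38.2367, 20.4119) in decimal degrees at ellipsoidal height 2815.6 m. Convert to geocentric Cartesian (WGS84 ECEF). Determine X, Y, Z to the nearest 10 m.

X 4699190 m, Y -3702780 m, Z 2211470 m

WGS84: a = 6378137 m, e² = 0.006694380; N(φ) = a/√(1−e²sin²φ) = 6380735.421 m.
X = (N+h)·cosφ·cosλ = 4699194.983 m; Y = (N+h)·cosφ·sinλ = -3702778.207 m; Z = (N(1−e²)+h)·sinφ = 2211472.480 m.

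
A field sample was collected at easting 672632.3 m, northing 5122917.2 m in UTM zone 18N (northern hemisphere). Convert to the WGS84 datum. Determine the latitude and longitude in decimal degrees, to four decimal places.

lat 46.2379°, lon -72.7609°

Zone 18N: λ₀ = -75°, k₀ = 0.9996, false easting 500000 m.
Meridian distance M = (N − FN)/k₀ = 5124967.2 m.
Inverse transverse Mercator on WGS84 gives φ = 46.23790030°, λ = -72.76089994°.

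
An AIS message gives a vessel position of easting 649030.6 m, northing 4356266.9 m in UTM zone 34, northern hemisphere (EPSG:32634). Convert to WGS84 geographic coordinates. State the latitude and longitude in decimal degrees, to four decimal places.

Zone 34N: λ₀ = 21°, k₀ = 0.9996, false easting 500000 m.
Meridian distance M = (N − FN)/k₀ = 4358010.1 m.
Inverse transverse Mercator on WGS84 gives φ = 39.34300001°, λ = 22.72940043°.

lat 39.3430°, lon 22.7294°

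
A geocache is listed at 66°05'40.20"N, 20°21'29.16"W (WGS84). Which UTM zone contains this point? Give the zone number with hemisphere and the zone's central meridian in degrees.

UTM zone = ⌊(λ + 180)/6⌋ + 1; -20.3581° ∈ [-24°, -18°) → zone 27.
Hemisphere: N (φ ≥ 0).
Central meridian λ₀ = 6×27 − 183 = -21°.

Zone 27N, central meridian -21°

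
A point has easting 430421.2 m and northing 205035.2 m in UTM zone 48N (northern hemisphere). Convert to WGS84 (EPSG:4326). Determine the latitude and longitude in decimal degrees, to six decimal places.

Zone 48N: λ₀ = 105°, k₀ = 0.9996, false easting 500000 m.
Meridian distance M = (N − FN)/k₀ = 205117.2 m.
Inverse transverse Mercator on WGS84 gives φ = 1.85490002°, λ = 104.37439975°.

lat 1.854900°, lon 104.374400°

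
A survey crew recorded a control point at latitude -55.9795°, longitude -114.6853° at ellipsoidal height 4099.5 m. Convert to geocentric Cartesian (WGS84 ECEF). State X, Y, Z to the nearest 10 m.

WGS84: a = 6378137 m, e² = 0.006694380; N(φ) = a/√(1−e²sin²φ) = 6392853.822 m.
X = (N+h)·cosφ·cosλ = -1494723.739 m; Y = (N+h)·cosφ·sinλ = -3251959.948 m; Z = (N(1−e²)+h)·sinφ = -5266563.357 m.

X -1494720 m, Y -3251960 m, Z -5266560 m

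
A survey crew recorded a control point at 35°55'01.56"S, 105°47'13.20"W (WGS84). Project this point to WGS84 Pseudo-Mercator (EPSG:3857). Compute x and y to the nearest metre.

x -11776155 m, y -4289220 m

Web Mercator is spherical with R = a = 6378137 m.
x = R·λ = 6378137 × -1.846331456 = -11776154.973 m.
y = R·ln tan(π/4 + φ/2) = 6378137 × -0.672487977 = -4289220.447 m.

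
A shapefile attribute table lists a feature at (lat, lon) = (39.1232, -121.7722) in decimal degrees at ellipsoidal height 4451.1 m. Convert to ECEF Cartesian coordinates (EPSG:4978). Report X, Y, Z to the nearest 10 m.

WGS84: a = 6378137 m, e² = 0.006694380; N(φ) = a/√(1−e²sin²φ) = 6386654.034 m.
X = (N+h)·cosφ·cosλ = -2610687.125 m; Y = (N+h)·cosφ·sinλ = -4215172.577 m; Z = (N(1−e²)+h)·sinφ = 4005745.581 m.

X -2610690 m, Y -4215170 m, Z 4005750 m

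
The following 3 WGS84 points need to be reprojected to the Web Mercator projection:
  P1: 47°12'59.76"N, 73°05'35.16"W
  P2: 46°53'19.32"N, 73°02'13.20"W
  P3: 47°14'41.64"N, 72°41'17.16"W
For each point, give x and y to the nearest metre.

Web Mercator: x = R·λ, y = R·ln tan(π/4+φ/2), R = 6378137 m.
P1 (47.2166°, -73.0931°) → (-8136686.673, 5977500.648) m.
P2 (46.8887°, -73.0370°) → (-8130441.649, 5923925.964) m.
P3 (47.2449°, -72.6881°) → (-8091602.279, 5982140.002) m.

P1: x -8136687 m, y 5977501 m; P2: x -8130442 m, y 5923926 m; P3: x -8091602 m, y 5982140 m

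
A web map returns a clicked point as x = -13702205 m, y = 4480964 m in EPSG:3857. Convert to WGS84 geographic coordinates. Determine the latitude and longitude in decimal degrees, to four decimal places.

R = 6378137 m. λ = x/R = -123.08900178°.
φ = 2·arctan(exp(y/R)) − 90° = 2·arctan(2.01890) − 90° = 37.29970114°.

lat 37.2997°, lon -123.0890°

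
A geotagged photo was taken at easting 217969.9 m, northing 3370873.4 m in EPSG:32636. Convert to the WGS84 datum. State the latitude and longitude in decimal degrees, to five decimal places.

Zone 36N: λ₀ = 33°, k₀ = 0.9996, false easting 500000 m.
Meridian distance M = (N − FN)/k₀ = 3372222.3 m.
Inverse transverse Mercator on WGS84 gives φ = 30.43700020°, λ = 30.06349952°.

lat 30.43700°, lon 30.06350°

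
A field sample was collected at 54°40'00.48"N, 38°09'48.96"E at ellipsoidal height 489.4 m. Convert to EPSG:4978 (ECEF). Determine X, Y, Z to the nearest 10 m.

WGS84: a = 6378137 m, e² = 0.006694380; N(φ) = a/√(1−e²sin²φ) = 6392393.029 m.
X = (N+h)·cosφ·cosλ = 2906920.871 m; Y = (N+h)·cosφ·sinλ = 2284532.282 m; Z = (N(1−e²)+h)·sinφ = 5180419.466 m.

X 2906920 m, Y 2284530 m, Z 5180420 m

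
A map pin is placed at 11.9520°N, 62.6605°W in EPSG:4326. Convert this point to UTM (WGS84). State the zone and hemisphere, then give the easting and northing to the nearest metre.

Zone 20N: E 536964 m, N 1321269 m

Longitude -62.6605° lies in the 6° band [-66°, -60°), giving zone 20; latitude is north of the equator, so 20N.
Zone 20 central meridian λ₀ = 6×20 − 183 = -63°; Δλ = +0.3395°.
Transverse Mercator on WGS84 with k₀ = 0.9996 gives E = 536964.386 m, N = 1321268.579 m.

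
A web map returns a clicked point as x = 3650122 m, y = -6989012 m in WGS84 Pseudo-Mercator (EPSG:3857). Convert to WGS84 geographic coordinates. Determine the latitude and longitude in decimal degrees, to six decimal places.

lat -53.032501°, lon 32.789604°

R = 6378137 m. λ = x/R = 32.78960382°.
φ = 2·arctan(exp(y/R)) − 90° = 2·arctan(0.33428) − 90° = -53.03250105°.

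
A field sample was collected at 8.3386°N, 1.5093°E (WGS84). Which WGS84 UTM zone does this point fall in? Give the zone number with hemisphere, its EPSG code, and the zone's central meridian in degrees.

Zone 31N (EPSG:32631), central meridian 3°

UTM zone = ⌊(λ + 180)/6⌋ + 1; 1.5093° ∈ [0°, 6°) → zone 31.
Hemisphere: N (φ ≥ 0).
Central meridian λ₀ = 6×31 − 183 = 3°.
EPSG code: 32631.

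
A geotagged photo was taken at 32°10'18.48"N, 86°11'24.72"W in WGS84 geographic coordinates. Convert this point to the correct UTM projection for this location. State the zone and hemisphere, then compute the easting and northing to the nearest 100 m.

Zone 16N: E 576300 m, N 3559800 m

Longitude -86.1902° lies in the 6° band [-90°, -84°), giving zone 16; latitude is north of the equator, so 16N.
Zone 16 central meridian λ₀ = 6×16 − 183 = -87°; Δλ = +0.8098°.
Transverse Mercator on WGS84 with k₀ = 0.9996 gives E = 576348.079 m, N = 3559765.980 m.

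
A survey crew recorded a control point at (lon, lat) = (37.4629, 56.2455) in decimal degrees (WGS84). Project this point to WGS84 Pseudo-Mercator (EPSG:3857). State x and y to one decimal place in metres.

Web Mercator is spherical with R = a = 6378137 m.
x = R·λ = 6378137 × 0.653850952 = 4170350.952 m.
y = R·ln tan(π/4 + φ/2) = 6378137 × 1.192737598 = 7607443.802 m.

x 4170351.0 m, y 7607443.8 m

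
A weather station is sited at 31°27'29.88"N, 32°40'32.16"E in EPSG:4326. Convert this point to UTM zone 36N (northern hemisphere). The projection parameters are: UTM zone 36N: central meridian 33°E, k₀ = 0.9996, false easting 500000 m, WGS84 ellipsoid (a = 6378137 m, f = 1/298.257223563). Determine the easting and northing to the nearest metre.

Zone 36 central meridian λ₀ = 6×36 − 183 = 33°; Δλ = -0.3244°.
Transverse Mercator on WGS84 with k₀ = 0.9996 gives E = 469179.834 m, N = 3480440.428 m.

E 469180 m, N 3480440 m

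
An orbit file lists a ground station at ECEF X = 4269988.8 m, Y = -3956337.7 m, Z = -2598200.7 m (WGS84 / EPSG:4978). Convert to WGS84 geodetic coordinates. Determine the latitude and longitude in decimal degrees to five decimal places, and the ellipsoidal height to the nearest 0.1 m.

lat -24.19670°, lon -42.81650°, h 72.4 m

λ = atan2(Y, X) = -42.81650003°; p = √(X²+Y²) = 5821117.8 m.
Bowring's method on WGS84 (a = 6378137 m, b = 6356752.314 m) gives φ = -24.19669982°, h = 72.362 m.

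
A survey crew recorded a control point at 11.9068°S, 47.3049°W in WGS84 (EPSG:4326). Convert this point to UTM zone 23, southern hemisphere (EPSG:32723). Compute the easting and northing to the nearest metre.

E 248942 m, N 8682710 m

Zone 23 central meridian λ₀ = 6×23 − 183 = -45°; Δλ = -2.3049°.
Transverse Mercator on WGS84 with k₀ = 0.9996 gives E = 248942.443 m, N = 8682709.915 m.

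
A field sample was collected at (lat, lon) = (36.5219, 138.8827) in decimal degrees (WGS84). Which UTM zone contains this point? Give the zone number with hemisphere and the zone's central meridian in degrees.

Zone 54N, central meridian 141°

UTM zone = ⌊(λ + 180)/6⌋ + 1; 138.8827° ∈ [138°, 144°) → zone 54.
Hemisphere: N (φ ≥ 0).
Central meridian λ₀ = 6×54 − 183 = 141°.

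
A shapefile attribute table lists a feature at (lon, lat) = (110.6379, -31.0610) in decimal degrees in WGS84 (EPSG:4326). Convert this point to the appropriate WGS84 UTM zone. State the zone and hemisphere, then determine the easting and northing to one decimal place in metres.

Longitude 110.6379° lies in the 6° band [108°, 114°), giving zone 49; latitude is south of the equator, so 49S.
Zone 49 central meridian λ₀ = 6×49 − 183 = 111°; Δλ = -0.3621°.
Transverse Mercator on WGS84 with k₀ = 0.9996 gives E = 465453.655 m, N = 6563581.379 m.

Zone 49S: E 465453.7 m, N 6563581.4 m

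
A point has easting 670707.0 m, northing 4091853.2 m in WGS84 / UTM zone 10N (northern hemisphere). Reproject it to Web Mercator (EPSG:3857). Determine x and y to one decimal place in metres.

Unproject from UTM 10N (λ₀ = -123°) → φ = 36.95730000°, λ = -121.08259971°.
Web Mercator (R = 6378137 m): x = -13478853.343 m, y = 4433156.628 m.

x -13478853.3 m, y 4433156.6 m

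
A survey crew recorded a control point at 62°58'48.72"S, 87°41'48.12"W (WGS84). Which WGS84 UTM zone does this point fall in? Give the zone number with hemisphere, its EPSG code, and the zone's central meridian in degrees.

UTM zone = ⌊(λ + 180)/6⌋ + 1; -87.6967° ∈ [-90°, -84°) → zone 16.
Hemisphere: S (φ < 0).
Central meridian λ₀ = 6×16 − 183 = -87°.
EPSG code: 32716.

Zone 16S (EPSG:32716), central meridian -87°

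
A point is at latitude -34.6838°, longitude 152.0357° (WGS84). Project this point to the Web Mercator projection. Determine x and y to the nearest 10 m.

Web Mercator is spherical with R = a = 6378137 m.
x = R·λ = 6378137 × 2.653523546 = 16924536.706 m.
y = R·ln tan(π/4 + φ/2) = 6378137 × -0.646112403 = -4120993.421 m.

x 16924540 m, y -4120990 m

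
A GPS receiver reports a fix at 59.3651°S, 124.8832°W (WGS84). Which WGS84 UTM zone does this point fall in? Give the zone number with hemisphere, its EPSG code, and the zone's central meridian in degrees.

UTM zone = ⌊(λ + 180)/6⌋ + 1; -124.8832° ∈ [-126°, -120°) → zone 10.
Hemisphere: S (φ < 0).
Central meridian λ₀ = 6×10 − 183 = -123°.
EPSG code: 32710.

Zone 10S (EPSG:32710), central meridian -123°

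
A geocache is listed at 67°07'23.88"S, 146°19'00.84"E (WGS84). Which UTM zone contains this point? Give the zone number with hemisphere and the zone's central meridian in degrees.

UTM zone = ⌊(λ + 180)/6⌋ + 1; 146.3169° ∈ [144°, 150°) → zone 55.
Hemisphere: S (φ < 0).
Central meridian λ₀ = 6×55 − 183 = 147°.

Zone 55S, central meridian 147°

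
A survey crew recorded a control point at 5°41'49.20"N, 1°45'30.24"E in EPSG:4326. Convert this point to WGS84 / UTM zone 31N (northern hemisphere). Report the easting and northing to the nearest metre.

E 362508 m, N 629858 m

Zone 31 central meridian λ₀ = 6×31 − 183 = 3°; Δλ = -1.2416°.
Transverse Mercator on WGS84 with k₀ = 0.9996 gives E = 362508.250 m, N = 629858.369 m.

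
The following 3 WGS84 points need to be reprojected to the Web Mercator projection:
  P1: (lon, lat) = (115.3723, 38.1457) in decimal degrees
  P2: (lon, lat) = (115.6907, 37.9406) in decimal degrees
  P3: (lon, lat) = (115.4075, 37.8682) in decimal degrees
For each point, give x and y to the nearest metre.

P1: x 12843186 m, y 4600029 m; P2: x 12878630 m, y 4571038 m; P3: x 12847104 m, y 4560824 m

Web Mercator: x = R·λ, y = R·ln tan(π/4+φ/2), R = 6378137 m.
P1 (38.1457°, 115.3723°) → (12843185.688, 4600028.832) m.
P2 (37.9406°, 115.6907°) → (12878629.814, 4571037.980) m.
P3 (37.8682°, 115.4075°) → (12847104.134, 4560823.588) m.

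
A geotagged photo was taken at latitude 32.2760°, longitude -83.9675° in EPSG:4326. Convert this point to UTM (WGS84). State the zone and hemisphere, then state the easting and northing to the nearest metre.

Longitude -83.9675° lies in the 6° band [-84°, -78°), giving zone 17; latitude is north of the equator, so 17N.
Zone 17 central meridian λ₀ = 6×17 − 183 = -81°; Δλ = -2.9675°.
Transverse Mercator on WGS84 with k₀ = 0.9996 gives E = 220492.559 m, N = 3574896.194 m.

Zone 17N: E 220493 m, N 3574896 m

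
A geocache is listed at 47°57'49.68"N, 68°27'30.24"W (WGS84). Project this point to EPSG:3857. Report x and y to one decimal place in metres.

x -7620754.2 m, y 6100834.6 m

Web Mercator is spherical with R = a = 6378137 m.
x = R·λ = 6378137 × -1.194824481 = -7620754.229 m.
y = R·ln tan(π/4 + φ/2) = 6378137 × 0.956522972 = 6100834.556 m.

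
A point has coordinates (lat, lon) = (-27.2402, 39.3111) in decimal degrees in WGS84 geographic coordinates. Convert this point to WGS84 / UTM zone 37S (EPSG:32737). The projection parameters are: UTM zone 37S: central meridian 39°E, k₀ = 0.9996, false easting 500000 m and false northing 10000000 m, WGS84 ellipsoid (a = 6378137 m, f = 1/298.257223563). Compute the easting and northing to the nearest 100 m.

Zone 37 central meridian λ₀ = 6×37 − 183 = 39°; Δλ = +0.3111°.
Transverse Mercator on WGS84 with k₀ = 0.9996 gives E = 530800.082 m, N = 6986921.669 m.

E 530800 m, N 6986900 m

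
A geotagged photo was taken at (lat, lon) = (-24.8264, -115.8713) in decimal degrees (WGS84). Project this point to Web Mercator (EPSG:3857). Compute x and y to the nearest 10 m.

Web Mercator is spherical with R = a = 6378137 m.
x = R·λ = 6378137 × -2.022335694 = -12898734.114 m.
y = R·ln tan(π/4 + φ/2) = 6378137 × -0.447534569 = -2854436.792 m.

x -12898730 m, y -2854440 m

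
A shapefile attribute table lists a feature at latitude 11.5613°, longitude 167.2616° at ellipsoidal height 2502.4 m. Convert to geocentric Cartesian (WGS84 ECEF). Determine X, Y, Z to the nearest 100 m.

WGS84: a = 6378137 m, e² = 0.006694380; N(φ) = a/√(1−e²sin²φ) = 6378994.685 m.
X = (N+h)·cosφ·cosλ = -6098140.762 m; Y = (N+h)·cosφ·sinλ = 1378570.604 m; Z = (N(1−e²)+h)·sinφ = 1270397.122 m.

X -6098100 m, Y 1378600 m, Z 1270400 m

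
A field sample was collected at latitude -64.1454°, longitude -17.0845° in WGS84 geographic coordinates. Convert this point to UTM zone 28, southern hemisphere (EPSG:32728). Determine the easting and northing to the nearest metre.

E 398587 m, N 2885123 m

Zone 28 central meridian λ₀ = 6×28 − 183 = -15°; Δλ = -2.0845°.
Transverse Mercator on WGS84 with k₀ = 0.9996 gives E = 398586.584 m, N = 2885122.974 m.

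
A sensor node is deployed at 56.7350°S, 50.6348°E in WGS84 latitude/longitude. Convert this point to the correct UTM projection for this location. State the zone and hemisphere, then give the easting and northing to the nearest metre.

Zone 39S: E 477657 m, N 3712052 m

Longitude 50.6348° lies in the 6° band [48°, 54°), giving zone 39; latitude is south of the equator, so 39S.
Zone 39 central meridian λ₀ = 6×39 − 183 = 51°; Δλ = -0.3652°.
Transverse Mercator on WGS84 with k₀ = 0.9996 gives E = 477657.488 m, N = 3712052.475 m.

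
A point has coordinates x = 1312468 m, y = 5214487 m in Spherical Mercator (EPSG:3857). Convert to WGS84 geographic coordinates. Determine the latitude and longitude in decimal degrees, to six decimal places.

R = 6378137 m. λ = x/R = 11.79010064°.
φ = 2·arctan(exp(y/R)) − 90° = 2·arctan(2.26496) − 90° = 42.35620186°.

lat 42.356202°, lon 11.790101°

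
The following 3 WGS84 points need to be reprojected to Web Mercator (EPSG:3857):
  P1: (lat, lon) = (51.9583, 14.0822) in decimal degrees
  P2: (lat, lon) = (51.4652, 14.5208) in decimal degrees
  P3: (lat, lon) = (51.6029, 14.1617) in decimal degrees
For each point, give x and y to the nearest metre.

P1: x 1567623 m, y 6792589 m; P2: x 1616448 m, y 6703998 m; P3: x 1576473 m, y 6728641 m

Web Mercator: x = R·λ, y = R·ln tan(π/4+φ/2), R = 6378137 m.
P1 (51.9583°, 14.0822°) → (1567623.333, 6792589.069) m.
P2 (51.4652°, 14.5208°) → (1616448.062, 6703998.442) m.
P3 (51.6029°, 14.1617°) → (1576473.233, 6728640.711) m.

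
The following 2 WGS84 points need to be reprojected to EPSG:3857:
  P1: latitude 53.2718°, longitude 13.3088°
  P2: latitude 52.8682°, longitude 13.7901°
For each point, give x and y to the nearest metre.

Web Mercator: x = R·λ, y = R·ln tan(π/4+φ/2), R = 6378137 m.
P1 (53.2718°, 13.3088°) → (1481528.839, 7033432.670) m.
P2 (52.8682°, 13.7901°) → (1535106.910, 6958655.602) m.

P1: x 1481529 m, y 7033433 m; P2: x 1535107 m, y 6958656 m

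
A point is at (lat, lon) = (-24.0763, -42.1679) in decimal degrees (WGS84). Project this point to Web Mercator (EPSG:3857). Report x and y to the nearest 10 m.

Web Mercator is spherical with R = a = 6378137 m.
x = R·λ = 6378137 × -0.735968694 = -4694109.156 m.
y = R·ln tan(π/4 + φ/2) = 6378137 × -0.433152872 = -2762708.357 m.

x -4694110 m, y -2762710 m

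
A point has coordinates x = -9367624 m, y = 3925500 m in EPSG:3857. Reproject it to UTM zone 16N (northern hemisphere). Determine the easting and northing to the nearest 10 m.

Web Mercator inverse (R = 6378137 m) → φ = 33.22720046°, λ = -84.15079815°.
UTM 16N forward: E = 765520.353 m, N = 3680094.250 m.

E 765520 m, N 3680090 m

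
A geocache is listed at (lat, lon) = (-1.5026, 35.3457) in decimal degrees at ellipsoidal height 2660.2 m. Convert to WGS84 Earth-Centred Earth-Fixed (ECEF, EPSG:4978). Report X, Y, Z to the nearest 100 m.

WGS84: a = 6378137 m, e² = 0.006694380; N(φ) = a/√(1−e²sin²φ) = 6378151.680 m.
X = (N+h)·cosφ·cosλ = 5202888.105 m; Y = (N+h)·cosφ·sinλ = 3690083.976 m; Z = (N(1−e²)+h)·sinφ = -166200.001 m.

X 5202900 m, Y 3690100 m, Z -166200 m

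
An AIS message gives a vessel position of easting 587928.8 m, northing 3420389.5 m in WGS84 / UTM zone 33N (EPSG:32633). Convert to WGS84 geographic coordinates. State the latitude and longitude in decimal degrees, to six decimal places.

lat 30.913600°, lon 15.920200°

Zone 33N: λ₀ = 15°, k₀ = 0.9996, false easting 500000 m.
Meridian distance M = (N − FN)/k₀ = 3421758.2 m.
Inverse transverse Mercator on WGS84 gives φ = 30.91360020°, λ = 15.92020029°.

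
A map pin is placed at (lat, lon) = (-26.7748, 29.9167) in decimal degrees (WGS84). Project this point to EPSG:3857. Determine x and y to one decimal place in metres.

x 3330311.8 m, y -3095364.0 m

Web Mercator is spherical with R = a = 6378137 m.
x = R·λ = 6378137 × 0.522144916 = 3330311.810 m.
y = R·ln tan(π/4 + φ/2) = 6378137 × -0.485308492 = -3095364.049 m.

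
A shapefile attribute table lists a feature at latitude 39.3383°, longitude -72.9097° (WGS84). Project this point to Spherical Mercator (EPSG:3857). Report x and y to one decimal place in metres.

x -8116270.7 m, y 4770246.6 m

Web Mercator is spherical with R = a = 6378137 m.
x = R·λ = 6378137 × -1.272514322 = -8116270.678 m.
y = R·ln tan(π/4 + φ/2) = 6378137 × 0.747905955 = 4770246.647 m.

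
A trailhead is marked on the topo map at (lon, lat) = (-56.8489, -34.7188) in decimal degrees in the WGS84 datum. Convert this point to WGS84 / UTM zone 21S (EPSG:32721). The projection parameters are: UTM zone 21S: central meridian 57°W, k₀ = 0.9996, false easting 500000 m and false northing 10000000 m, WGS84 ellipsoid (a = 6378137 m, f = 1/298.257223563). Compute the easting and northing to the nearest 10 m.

Zone 21 central meridian λ₀ = 6×21 − 183 = -57°; Δλ = +0.1511°.
Transverse Mercator on WGS84 with k₀ = 0.9996 gives E = 513835.134 m, N = 6158129.833 m.

E 513840 m, N 6158130 m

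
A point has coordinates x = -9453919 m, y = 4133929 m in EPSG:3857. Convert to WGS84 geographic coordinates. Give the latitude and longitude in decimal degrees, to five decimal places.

R = 6378137 m. λ = x/R = -84.92599933°.
φ = 2·arctan(exp(y/R)) − 90° = 2·arctan(1.91198) − 90° = 34.77929855°.

lat 34.77930°, lon -84.92600°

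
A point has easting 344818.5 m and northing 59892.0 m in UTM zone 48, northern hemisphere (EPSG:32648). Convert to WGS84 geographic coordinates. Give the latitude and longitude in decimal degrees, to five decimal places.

lat 0.54170°, lon 103.60550°

Zone 48N: λ₀ = 105°, k₀ = 0.9996, false easting 500000 m.
Meridian distance M = (N − FN)/k₀ = 59916.0 m.
Inverse transverse Mercator on WGS84 gives φ = 0.54169999°, λ = 103.60549972°.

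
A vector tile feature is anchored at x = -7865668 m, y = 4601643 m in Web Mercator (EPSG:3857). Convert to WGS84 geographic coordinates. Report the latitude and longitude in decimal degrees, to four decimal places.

lat 38.1571°, lon -70.6585°

R = 6378137 m. λ = x/R = -70.65849784°.
φ = 2·arctan(exp(y/R)) − 90° = 2·arctan(2.05746) − 90° = 38.15710278°.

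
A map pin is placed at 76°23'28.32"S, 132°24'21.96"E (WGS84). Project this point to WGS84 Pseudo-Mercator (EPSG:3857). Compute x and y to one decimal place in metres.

Web Mercator is spherical with R = a = 6378137 m.
x = R·λ = 6378137 × 2.310922395 = 14739379.630 m.
y = R·ln tan(π/4 + φ/2) = 6378137 × -2.125940723 = -13559541.182 m.

x 14739379.6 m, y -13559541.2 m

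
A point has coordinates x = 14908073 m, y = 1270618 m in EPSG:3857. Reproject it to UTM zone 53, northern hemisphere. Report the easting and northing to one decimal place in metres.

E 382310.7 m, N 1253725.1 m

Web Mercator inverse (R = 6378137 m) → φ = 11.33939833°, λ = 133.92149833°.
UTM 53N forward: E = 382310.718 m, N = 1253725.095 m.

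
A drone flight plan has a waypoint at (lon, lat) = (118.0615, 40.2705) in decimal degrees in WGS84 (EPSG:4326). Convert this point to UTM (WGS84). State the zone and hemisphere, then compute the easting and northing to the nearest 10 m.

Longitude 118.0615° lies in the 6° band [114°, 120°), giving zone 50; latitude is north of the equator, so 50N.
Zone 50 central meridian λ₀ = 6×50 − 183 = 117°; Δλ = +1.0615°.
Transverse Mercator on WGS84 with k₀ = 0.9996 gives E = 590251.635 m, N = 4458321.218 m.

Zone 50N: E 590250 m, N 4458320 m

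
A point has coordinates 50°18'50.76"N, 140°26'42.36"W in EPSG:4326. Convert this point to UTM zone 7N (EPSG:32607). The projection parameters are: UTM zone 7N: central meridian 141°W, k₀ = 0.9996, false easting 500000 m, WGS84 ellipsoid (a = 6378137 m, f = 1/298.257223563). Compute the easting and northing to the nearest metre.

E 539508 m, N 5573702 m

Zone 7 central meridian λ₀ = 6×7 − 183 = -141°; Δλ = +0.5549°.
Transverse Mercator on WGS84 with k₀ = 0.9996 gives E = 539508.250 m, N = 5573701.957 m.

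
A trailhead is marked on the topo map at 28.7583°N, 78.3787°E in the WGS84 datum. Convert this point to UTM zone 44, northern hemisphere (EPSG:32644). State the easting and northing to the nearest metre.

Zone 44 central meridian λ₀ = 6×44 − 183 = 81°; Δλ = -2.6213°.
Transverse Mercator on WGS84 with k₀ = 0.9996 gives E = 244045.584 m, N = 3184026.001 m.

E 244046 m, N 3184026 m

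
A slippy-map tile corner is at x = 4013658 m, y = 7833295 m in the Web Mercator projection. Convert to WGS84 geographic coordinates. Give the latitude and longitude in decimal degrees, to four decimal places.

lat 57.3563°, lon 36.0553°

R = 6378137 m. λ = x/R = 36.05530327°.
φ = 2·arctan(exp(y/R)) − 90° = 2·arctan(3.41490) − 90° = 57.35630148°.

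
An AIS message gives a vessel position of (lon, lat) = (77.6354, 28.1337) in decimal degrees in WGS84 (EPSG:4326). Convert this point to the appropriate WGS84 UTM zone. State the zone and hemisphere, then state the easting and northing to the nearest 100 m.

Longitude 77.6354° lies in the 6° band [72°, 78°), giving zone 43; latitude is north of the equator, so 43N.
Zone 43 central meridian λ₀ = 6×43 − 183 = 75°; Δλ = +2.6354°.
Transverse Mercator on WGS84 with k₀ = 0.9996 gives E = 758849.699 m, N = 3114821.487 m.

Zone 43N: E 758800 m, N 3114800 m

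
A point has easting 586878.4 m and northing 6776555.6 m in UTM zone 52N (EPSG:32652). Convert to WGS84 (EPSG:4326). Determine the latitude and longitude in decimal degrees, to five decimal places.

Zone 52N: λ₀ = 129°, k₀ = 0.9996, false easting 500000 m.
Meridian distance M = (N − FN)/k₀ = 6779267.3 m.
Inverse transverse Mercator on WGS84 gives φ = 61.11399978°, λ = 130.61219997°.

lat 61.11400°, lon 130.61220°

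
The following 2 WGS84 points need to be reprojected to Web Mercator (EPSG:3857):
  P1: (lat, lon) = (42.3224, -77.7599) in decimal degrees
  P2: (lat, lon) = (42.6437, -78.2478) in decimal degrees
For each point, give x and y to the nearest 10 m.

P1: x -8656190 m, y 5209400 m; P2: x -8710510 m, y 5257900 m

Web Mercator: x = R·λ, y = R·ln tan(π/4+φ/2), R = 6378137 m.
P1 (42.3224°, -77.7599°) → (-8656192.472, 5209396.413) m.
P2 (42.6437°, -78.2478°) → (-8710505.252, 5257895.647) m.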